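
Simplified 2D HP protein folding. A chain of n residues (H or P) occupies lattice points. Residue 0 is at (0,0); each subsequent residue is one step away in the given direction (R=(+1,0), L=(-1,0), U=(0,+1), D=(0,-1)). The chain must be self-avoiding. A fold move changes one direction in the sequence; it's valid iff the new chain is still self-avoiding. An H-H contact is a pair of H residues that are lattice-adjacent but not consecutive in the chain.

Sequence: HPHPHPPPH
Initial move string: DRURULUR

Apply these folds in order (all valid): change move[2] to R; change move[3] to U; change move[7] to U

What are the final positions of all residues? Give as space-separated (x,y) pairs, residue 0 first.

Answer: (0,0) (0,-1) (1,-1) (2,-1) (2,0) (2,1) (1,1) (1,2) (1,3)

Derivation:
Initial moves: DRURULUR
Fold: move[2]->R => DRRRULUR (positions: [(0, 0), (0, -1), (1, -1), (2, -1), (3, -1), (3, 0), (2, 0), (2, 1), (3, 1)])
Fold: move[3]->U => DRRUULUR (positions: [(0, 0), (0, -1), (1, -1), (2, -1), (2, 0), (2, 1), (1, 1), (1, 2), (2, 2)])
Fold: move[7]->U => DRRUULUU (positions: [(0, 0), (0, -1), (1, -1), (2, -1), (2, 0), (2, 1), (1, 1), (1, 2), (1, 3)])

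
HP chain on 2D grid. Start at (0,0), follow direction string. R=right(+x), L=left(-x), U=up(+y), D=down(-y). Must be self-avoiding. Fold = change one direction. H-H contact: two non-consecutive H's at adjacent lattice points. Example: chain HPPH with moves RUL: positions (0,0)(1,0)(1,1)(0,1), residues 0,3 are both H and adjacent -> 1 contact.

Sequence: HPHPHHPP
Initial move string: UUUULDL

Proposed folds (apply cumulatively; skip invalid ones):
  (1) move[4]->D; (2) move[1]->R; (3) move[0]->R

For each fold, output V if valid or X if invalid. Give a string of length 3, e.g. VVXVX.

Initial: UUUULDL -> [(0, 0), (0, 1), (0, 2), (0, 3), (0, 4), (-1, 4), (-1, 3), (-2, 3)]
Fold 1: move[4]->D => UUUUDDL INVALID (collision), skipped
Fold 2: move[1]->R => URUULDL VALID
Fold 3: move[0]->R => RRUULDL VALID

Answer: XVV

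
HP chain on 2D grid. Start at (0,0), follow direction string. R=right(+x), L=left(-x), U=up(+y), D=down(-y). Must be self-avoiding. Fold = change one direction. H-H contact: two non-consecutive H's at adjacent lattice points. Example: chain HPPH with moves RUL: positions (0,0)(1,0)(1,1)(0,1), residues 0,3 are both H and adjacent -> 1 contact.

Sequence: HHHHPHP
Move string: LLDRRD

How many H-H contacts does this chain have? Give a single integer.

Positions: [(0, 0), (-1, 0), (-2, 0), (-2, -1), (-1, -1), (0, -1), (0, -2)]
H-H contact: residue 0 @(0,0) - residue 5 @(0, -1)

Answer: 1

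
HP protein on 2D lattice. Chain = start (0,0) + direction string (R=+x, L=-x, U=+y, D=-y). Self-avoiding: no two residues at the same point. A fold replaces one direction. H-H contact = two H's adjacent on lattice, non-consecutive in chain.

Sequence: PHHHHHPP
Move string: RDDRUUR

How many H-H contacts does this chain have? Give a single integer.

Answer: 1

Derivation:
Positions: [(0, 0), (1, 0), (1, -1), (1, -2), (2, -2), (2, -1), (2, 0), (3, 0)]
H-H contact: residue 2 @(1,-1) - residue 5 @(2, -1)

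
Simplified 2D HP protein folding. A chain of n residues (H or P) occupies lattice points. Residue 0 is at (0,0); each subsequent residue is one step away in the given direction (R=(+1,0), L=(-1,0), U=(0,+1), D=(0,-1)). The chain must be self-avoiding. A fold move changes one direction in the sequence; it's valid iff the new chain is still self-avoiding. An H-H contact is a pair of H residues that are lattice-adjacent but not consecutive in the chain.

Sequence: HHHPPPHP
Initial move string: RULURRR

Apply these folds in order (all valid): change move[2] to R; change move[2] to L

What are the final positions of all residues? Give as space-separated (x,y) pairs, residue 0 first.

Initial moves: RULURRR
Fold: move[2]->R => RURURRR (positions: [(0, 0), (1, 0), (1, 1), (2, 1), (2, 2), (3, 2), (4, 2), (5, 2)])
Fold: move[2]->L => RULURRR (positions: [(0, 0), (1, 0), (1, 1), (0, 1), (0, 2), (1, 2), (2, 2), (3, 2)])

Answer: (0,0) (1,0) (1,1) (0,1) (0,2) (1,2) (2,2) (3,2)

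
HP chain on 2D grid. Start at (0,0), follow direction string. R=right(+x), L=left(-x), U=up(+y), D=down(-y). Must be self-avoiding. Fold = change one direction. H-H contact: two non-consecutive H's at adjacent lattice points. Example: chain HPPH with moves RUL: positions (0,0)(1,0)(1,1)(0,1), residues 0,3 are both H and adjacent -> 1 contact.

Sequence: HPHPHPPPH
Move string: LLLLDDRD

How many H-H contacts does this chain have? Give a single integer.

Positions: [(0, 0), (-1, 0), (-2, 0), (-3, 0), (-4, 0), (-4, -1), (-4, -2), (-3, -2), (-3, -3)]
No H-H contacts found.

Answer: 0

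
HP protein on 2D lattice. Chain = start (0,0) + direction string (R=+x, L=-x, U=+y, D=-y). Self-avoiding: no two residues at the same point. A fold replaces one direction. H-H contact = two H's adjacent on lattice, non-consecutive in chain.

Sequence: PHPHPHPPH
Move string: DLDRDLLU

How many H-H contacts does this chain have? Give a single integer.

Positions: [(0, 0), (0, -1), (-1, -1), (-1, -2), (0, -2), (0, -3), (-1, -3), (-2, -3), (-2, -2)]
H-H contact: residue 3 @(-1,-2) - residue 8 @(-2, -2)

Answer: 1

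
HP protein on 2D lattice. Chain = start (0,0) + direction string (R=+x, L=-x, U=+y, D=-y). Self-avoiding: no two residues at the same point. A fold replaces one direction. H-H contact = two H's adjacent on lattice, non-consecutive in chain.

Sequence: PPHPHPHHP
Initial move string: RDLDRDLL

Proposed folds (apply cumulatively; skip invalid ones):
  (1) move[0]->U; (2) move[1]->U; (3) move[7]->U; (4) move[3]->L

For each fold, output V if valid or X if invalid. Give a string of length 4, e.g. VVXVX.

Answer: XXXX

Derivation:
Initial: RDLDRDLL -> [(0, 0), (1, 0), (1, -1), (0, -1), (0, -2), (1, -2), (1, -3), (0, -3), (-1, -3)]
Fold 1: move[0]->U => UDLDRDLL INVALID (collision), skipped
Fold 2: move[1]->U => RULDRDLL INVALID (collision), skipped
Fold 3: move[7]->U => RDLDRDLU INVALID (collision), skipped
Fold 4: move[3]->L => RDLLRDLL INVALID (collision), skipped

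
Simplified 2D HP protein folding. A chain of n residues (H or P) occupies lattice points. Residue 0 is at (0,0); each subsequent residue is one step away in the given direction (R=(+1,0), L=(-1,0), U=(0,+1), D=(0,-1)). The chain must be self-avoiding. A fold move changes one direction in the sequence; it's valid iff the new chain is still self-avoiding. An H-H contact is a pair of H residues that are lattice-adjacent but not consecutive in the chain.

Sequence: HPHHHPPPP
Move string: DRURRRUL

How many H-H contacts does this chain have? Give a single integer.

Positions: [(0, 0), (0, -1), (1, -1), (1, 0), (2, 0), (3, 0), (4, 0), (4, 1), (3, 1)]
H-H contact: residue 0 @(0,0) - residue 3 @(1, 0)

Answer: 1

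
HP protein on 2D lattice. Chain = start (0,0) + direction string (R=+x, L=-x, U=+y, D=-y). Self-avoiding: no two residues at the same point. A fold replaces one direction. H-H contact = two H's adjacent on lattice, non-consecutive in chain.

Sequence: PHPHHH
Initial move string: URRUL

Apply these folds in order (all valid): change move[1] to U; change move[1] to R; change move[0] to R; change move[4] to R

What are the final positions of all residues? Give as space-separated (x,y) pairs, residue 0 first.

Answer: (0,0) (1,0) (2,0) (3,0) (3,1) (4,1)

Derivation:
Initial moves: URRUL
Fold: move[1]->U => UURUL (positions: [(0, 0), (0, 1), (0, 2), (1, 2), (1, 3), (0, 3)])
Fold: move[1]->R => URRUL (positions: [(0, 0), (0, 1), (1, 1), (2, 1), (2, 2), (1, 2)])
Fold: move[0]->R => RRRUL (positions: [(0, 0), (1, 0), (2, 0), (3, 0), (3, 1), (2, 1)])
Fold: move[4]->R => RRRUR (positions: [(0, 0), (1, 0), (2, 0), (3, 0), (3, 1), (4, 1)])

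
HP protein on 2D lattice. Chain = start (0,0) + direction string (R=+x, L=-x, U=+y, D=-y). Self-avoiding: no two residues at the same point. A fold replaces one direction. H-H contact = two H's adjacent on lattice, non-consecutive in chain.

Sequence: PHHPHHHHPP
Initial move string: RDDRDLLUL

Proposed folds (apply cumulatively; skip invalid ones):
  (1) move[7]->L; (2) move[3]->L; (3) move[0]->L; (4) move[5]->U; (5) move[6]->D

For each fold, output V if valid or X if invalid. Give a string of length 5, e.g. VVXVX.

Answer: VVVXV

Derivation:
Initial: RDDRDLLUL -> [(0, 0), (1, 0), (1, -1), (1, -2), (2, -2), (2, -3), (1, -3), (0, -3), (0, -2), (-1, -2)]
Fold 1: move[7]->L => RDDRDLLLL VALID
Fold 2: move[3]->L => RDDLDLLLL VALID
Fold 3: move[0]->L => LDDLDLLLL VALID
Fold 4: move[5]->U => LDDLDULLL INVALID (collision), skipped
Fold 5: move[6]->D => LDDLDLDLL VALID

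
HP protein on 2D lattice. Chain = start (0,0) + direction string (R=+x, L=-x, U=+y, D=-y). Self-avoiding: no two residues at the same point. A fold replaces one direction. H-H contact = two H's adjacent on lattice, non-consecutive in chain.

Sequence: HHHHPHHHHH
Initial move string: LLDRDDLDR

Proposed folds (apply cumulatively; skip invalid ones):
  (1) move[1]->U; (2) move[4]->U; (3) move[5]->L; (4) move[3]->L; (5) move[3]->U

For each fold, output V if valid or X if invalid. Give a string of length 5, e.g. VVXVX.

Answer: XXVVX

Derivation:
Initial: LLDRDDLDR -> [(0, 0), (-1, 0), (-2, 0), (-2, -1), (-1, -1), (-1, -2), (-1, -3), (-2, -3), (-2, -4), (-1, -4)]
Fold 1: move[1]->U => LUDRDDLDR INVALID (collision), skipped
Fold 2: move[4]->U => LLDRUDLDR INVALID (collision), skipped
Fold 3: move[5]->L => LLDRDLLDR VALID
Fold 4: move[3]->L => LLDLDLLDR VALID
Fold 5: move[3]->U => LLDUDLLDR INVALID (collision), skipped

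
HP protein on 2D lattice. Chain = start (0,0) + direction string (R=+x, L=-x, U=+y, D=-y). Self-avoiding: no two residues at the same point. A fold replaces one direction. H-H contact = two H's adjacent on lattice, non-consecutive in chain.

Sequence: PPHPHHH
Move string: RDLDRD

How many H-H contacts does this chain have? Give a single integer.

Answer: 1

Derivation:
Positions: [(0, 0), (1, 0), (1, -1), (0, -1), (0, -2), (1, -2), (1, -3)]
H-H contact: residue 2 @(1,-1) - residue 5 @(1, -2)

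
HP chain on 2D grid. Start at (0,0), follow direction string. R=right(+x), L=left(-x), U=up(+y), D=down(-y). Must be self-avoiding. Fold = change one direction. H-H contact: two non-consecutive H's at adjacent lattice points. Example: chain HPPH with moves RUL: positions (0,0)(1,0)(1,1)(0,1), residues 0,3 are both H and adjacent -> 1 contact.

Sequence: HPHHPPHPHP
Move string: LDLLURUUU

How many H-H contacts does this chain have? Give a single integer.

Answer: 1

Derivation:
Positions: [(0, 0), (-1, 0), (-1, -1), (-2, -1), (-3, -1), (-3, 0), (-2, 0), (-2, 1), (-2, 2), (-2, 3)]
H-H contact: residue 3 @(-2,-1) - residue 6 @(-2, 0)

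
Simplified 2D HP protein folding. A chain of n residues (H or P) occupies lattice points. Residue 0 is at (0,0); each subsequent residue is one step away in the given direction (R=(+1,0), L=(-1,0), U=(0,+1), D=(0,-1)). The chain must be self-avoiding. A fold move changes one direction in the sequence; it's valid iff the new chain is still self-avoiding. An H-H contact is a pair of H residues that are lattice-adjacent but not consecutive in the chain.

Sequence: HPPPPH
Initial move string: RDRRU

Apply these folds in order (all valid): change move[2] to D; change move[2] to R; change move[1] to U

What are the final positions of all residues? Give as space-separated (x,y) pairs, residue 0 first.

Initial moves: RDRRU
Fold: move[2]->D => RDDRU (positions: [(0, 0), (1, 0), (1, -1), (1, -2), (2, -2), (2, -1)])
Fold: move[2]->R => RDRRU (positions: [(0, 0), (1, 0), (1, -1), (2, -1), (3, -1), (3, 0)])
Fold: move[1]->U => RURRU (positions: [(0, 0), (1, 0), (1, 1), (2, 1), (3, 1), (3, 2)])

Answer: (0,0) (1,0) (1,1) (2,1) (3,1) (3,2)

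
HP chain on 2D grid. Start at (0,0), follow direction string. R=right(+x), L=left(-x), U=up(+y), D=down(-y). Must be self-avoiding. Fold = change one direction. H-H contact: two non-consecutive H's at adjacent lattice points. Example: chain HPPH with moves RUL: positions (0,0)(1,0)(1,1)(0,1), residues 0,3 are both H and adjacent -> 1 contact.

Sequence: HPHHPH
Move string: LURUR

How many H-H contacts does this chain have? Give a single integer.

Answer: 1

Derivation:
Positions: [(0, 0), (-1, 0), (-1, 1), (0, 1), (0, 2), (1, 2)]
H-H contact: residue 0 @(0,0) - residue 3 @(0, 1)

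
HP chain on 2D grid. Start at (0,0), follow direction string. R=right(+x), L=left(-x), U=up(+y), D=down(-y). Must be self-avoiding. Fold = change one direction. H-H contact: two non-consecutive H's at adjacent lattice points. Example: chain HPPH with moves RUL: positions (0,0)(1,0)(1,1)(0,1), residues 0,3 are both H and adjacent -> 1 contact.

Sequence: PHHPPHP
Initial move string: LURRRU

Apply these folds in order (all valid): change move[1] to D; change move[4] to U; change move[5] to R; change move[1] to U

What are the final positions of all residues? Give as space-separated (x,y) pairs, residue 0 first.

Answer: (0,0) (-1,0) (-1,1) (0,1) (1,1) (1,2) (2,2)

Derivation:
Initial moves: LURRRU
Fold: move[1]->D => LDRRRU (positions: [(0, 0), (-1, 0), (-1, -1), (0, -1), (1, -1), (2, -1), (2, 0)])
Fold: move[4]->U => LDRRUU (positions: [(0, 0), (-1, 0), (-1, -1), (0, -1), (1, -1), (1, 0), (1, 1)])
Fold: move[5]->R => LDRRUR (positions: [(0, 0), (-1, 0), (-1, -1), (0, -1), (1, -1), (1, 0), (2, 0)])
Fold: move[1]->U => LURRUR (positions: [(0, 0), (-1, 0), (-1, 1), (0, 1), (1, 1), (1, 2), (2, 2)])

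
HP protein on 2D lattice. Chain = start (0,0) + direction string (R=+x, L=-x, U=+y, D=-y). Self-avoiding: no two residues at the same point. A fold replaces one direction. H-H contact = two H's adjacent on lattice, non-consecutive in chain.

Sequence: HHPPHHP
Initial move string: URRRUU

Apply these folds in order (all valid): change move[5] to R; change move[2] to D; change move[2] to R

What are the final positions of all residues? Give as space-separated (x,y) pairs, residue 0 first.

Answer: (0,0) (0,1) (1,1) (2,1) (3,1) (3,2) (4,2)

Derivation:
Initial moves: URRRUU
Fold: move[5]->R => URRRUR (positions: [(0, 0), (0, 1), (1, 1), (2, 1), (3, 1), (3, 2), (4, 2)])
Fold: move[2]->D => URDRUR (positions: [(0, 0), (0, 1), (1, 1), (1, 0), (2, 0), (2, 1), (3, 1)])
Fold: move[2]->R => URRRUR (positions: [(0, 0), (0, 1), (1, 1), (2, 1), (3, 1), (3, 2), (4, 2)])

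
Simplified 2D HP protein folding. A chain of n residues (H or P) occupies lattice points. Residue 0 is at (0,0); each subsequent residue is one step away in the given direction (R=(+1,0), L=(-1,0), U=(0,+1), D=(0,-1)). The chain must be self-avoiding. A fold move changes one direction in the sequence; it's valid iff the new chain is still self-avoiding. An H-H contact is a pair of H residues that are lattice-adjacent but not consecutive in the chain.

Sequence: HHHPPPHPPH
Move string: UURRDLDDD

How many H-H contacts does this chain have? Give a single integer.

Answer: 1

Derivation:
Positions: [(0, 0), (0, 1), (0, 2), (1, 2), (2, 2), (2, 1), (1, 1), (1, 0), (1, -1), (1, -2)]
H-H contact: residue 1 @(0,1) - residue 6 @(1, 1)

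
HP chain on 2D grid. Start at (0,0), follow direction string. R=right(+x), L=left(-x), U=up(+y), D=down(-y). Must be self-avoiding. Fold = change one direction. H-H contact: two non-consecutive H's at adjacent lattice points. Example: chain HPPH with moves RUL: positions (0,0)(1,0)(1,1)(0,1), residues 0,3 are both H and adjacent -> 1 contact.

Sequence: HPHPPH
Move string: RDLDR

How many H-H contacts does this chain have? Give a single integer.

Answer: 1

Derivation:
Positions: [(0, 0), (1, 0), (1, -1), (0, -1), (0, -2), (1, -2)]
H-H contact: residue 2 @(1,-1) - residue 5 @(1, -2)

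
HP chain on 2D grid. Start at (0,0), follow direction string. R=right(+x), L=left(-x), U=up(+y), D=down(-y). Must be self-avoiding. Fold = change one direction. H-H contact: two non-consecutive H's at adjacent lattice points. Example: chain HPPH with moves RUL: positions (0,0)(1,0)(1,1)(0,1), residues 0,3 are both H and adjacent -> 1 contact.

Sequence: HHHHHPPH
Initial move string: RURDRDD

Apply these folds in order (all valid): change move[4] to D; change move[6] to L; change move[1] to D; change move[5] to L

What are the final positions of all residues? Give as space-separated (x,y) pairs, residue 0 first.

Answer: (0,0) (1,0) (1,-1) (2,-1) (2,-2) (2,-3) (1,-3) (0,-3)

Derivation:
Initial moves: RURDRDD
Fold: move[4]->D => RURDDDD (positions: [(0, 0), (1, 0), (1, 1), (2, 1), (2, 0), (2, -1), (2, -2), (2, -3)])
Fold: move[6]->L => RURDDDL (positions: [(0, 0), (1, 0), (1, 1), (2, 1), (2, 0), (2, -1), (2, -2), (1, -2)])
Fold: move[1]->D => RDRDDDL (positions: [(0, 0), (1, 0), (1, -1), (2, -1), (2, -2), (2, -3), (2, -4), (1, -4)])
Fold: move[5]->L => RDRDDLL (positions: [(0, 0), (1, 0), (1, -1), (2, -1), (2, -2), (2, -3), (1, -3), (0, -3)])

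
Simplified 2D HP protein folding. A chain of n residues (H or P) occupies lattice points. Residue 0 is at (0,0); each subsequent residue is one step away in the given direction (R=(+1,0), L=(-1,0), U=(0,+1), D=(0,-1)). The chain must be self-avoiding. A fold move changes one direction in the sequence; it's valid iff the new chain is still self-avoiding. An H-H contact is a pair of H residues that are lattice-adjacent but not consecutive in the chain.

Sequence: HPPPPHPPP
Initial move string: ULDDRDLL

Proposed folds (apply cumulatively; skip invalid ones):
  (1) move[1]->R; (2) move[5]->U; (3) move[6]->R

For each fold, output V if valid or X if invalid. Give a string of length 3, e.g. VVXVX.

Initial: ULDDRDLL -> [(0, 0), (0, 1), (-1, 1), (-1, 0), (-1, -1), (0, -1), (0, -2), (-1, -2), (-2, -2)]
Fold 1: move[1]->R => URDDRDLL VALID
Fold 2: move[5]->U => URDDRULL INVALID (collision), skipped
Fold 3: move[6]->R => URDDRDRL INVALID (collision), skipped

Answer: VXX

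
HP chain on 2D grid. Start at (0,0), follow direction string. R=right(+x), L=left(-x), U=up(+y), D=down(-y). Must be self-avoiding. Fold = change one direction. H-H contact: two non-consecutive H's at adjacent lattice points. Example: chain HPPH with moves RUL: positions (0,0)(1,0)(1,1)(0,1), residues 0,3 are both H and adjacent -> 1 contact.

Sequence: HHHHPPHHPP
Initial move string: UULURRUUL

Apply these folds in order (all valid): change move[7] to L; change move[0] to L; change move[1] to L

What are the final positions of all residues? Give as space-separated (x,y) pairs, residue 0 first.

Initial moves: UULURRUUL
Fold: move[7]->L => UULURRULL (positions: [(0, 0), (0, 1), (0, 2), (-1, 2), (-1, 3), (0, 3), (1, 3), (1, 4), (0, 4), (-1, 4)])
Fold: move[0]->L => LULURRULL (positions: [(0, 0), (-1, 0), (-1, 1), (-2, 1), (-2, 2), (-1, 2), (0, 2), (0, 3), (-1, 3), (-2, 3)])
Fold: move[1]->L => LLLURRULL (positions: [(0, 0), (-1, 0), (-2, 0), (-3, 0), (-3, 1), (-2, 1), (-1, 1), (-1, 2), (-2, 2), (-3, 2)])

Answer: (0,0) (-1,0) (-2,0) (-3,0) (-3,1) (-2,1) (-1,1) (-1,2) (-2,2) (-3,2)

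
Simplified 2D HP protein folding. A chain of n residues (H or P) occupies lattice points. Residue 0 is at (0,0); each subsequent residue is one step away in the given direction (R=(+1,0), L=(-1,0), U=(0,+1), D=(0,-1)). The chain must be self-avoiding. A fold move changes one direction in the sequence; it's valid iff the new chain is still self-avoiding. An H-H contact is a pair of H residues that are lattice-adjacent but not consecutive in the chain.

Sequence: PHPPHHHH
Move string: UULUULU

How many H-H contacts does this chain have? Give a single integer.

Answer: 0

Derivation:
Positions: [(0, 0), (0, 1), (0, 2), (-1, 2), (-1, 3), (-1, 4), (-2, 4), (-2, 5)]
No H-H contacts found.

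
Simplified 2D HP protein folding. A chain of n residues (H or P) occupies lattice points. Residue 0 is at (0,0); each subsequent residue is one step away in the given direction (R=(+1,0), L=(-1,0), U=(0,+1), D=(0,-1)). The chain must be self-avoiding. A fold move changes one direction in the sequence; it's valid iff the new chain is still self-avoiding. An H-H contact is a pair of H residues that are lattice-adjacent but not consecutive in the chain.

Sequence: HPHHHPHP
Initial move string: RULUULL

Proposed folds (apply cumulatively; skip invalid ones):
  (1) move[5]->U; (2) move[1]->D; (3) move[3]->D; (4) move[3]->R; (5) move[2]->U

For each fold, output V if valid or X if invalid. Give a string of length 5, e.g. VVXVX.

Initial: RULUULL -> [(0, 0), (1, 0), (1, 1), (0, 1), (0, 2), (0, 3), (-1, 3), (-2, 3)]
Fold 1: move[5]->U => RULUUUL VALID
Fold 2: move[1]->D => RDLUUUL INVALID (collision), skipped
Fold 3: move[3]->D => RULDUUL INVALID (collision), skipped
Fold 4: move[3]->R => RULRUUL INVALID (collision), skipped
Fold 5: move[2]->U => RUUUUUL VALID

Answer: VXXXV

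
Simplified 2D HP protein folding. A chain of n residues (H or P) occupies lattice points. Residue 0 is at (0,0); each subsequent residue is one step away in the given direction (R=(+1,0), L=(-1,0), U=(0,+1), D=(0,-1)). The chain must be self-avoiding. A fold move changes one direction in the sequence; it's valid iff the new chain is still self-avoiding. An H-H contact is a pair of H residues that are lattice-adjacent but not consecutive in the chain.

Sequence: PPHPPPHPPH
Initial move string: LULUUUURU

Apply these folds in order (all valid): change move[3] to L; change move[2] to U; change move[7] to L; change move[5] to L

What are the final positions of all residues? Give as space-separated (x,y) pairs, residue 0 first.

Initial moves: LULUUUURU
Fold: move[3]->L => LULLUUURU (positions: [(0, 0), (-1, 0), (-1, 1), (-2, 1), (-3, 1), (-3, 2), (-3, 3), (-3, 4), (-2, 4), (-2, 5)])
Fold: move[2]->U => LUULUUURU (positions: [(0, 0), (-1, 0), (-1, 1), (-1, 2), (-2, 2), (-2, 3), (-2, 4), (-2, 5), (-1, 5), (-1, 6)])
Fold: move[7]->L => LUULUUULU (positions: [(0, 0), (-1, 0), (-1, 1), (-1, 2), (-2, 2), (-2, 3), (-2, 4), (-2, 5), (-3, 5), (-3, 6)])
Fold: move[5]->L => LUULULULU (positions: [(0, 0), (-1, 0), (-1, 1), (-1, 2), (-2, 2), (-2, 3), (-3, 3), (-3, 4), (-4, 4), (-4, 5)])

Answer: (0,0) (-1,0) (-1,1) (-1,2) (-2,2) (-2,3) (-3,3) (-3,4) (-4,4) (-4,5)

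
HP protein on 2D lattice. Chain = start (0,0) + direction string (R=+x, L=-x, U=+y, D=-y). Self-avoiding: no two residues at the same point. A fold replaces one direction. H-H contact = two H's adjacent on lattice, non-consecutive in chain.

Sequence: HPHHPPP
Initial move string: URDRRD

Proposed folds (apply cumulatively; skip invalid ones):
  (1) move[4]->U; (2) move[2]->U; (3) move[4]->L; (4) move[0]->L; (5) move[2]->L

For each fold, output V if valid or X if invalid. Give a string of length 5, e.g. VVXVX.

Initial: URDRRD -> [(0, 0), (0, 1), (1, 1), (1, 0), (2, 0), (3, 0), (3, -1)]
Fold 1: move[4]->U => URDRUD INVALID (collision), skipped
Fold 2: move[2]->U => URURRD VALID
Fold 3: move[4]->L => URURLD INVALID (collision), skipped
Fold 4: move[0]->L => LRURRD INVALID (collision), skipped
Fold 5: move[2]->L => URLRRD INVALID (collision), skipped

Answer: XVXXX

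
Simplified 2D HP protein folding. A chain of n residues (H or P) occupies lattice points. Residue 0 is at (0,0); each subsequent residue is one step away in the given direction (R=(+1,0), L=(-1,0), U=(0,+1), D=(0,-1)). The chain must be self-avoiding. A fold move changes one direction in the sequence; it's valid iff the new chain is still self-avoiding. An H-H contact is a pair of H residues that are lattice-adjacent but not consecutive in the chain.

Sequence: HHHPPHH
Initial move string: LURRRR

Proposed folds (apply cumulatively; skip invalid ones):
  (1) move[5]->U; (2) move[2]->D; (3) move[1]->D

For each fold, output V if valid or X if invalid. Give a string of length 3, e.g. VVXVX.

Initial: LURRRR -> [(0, 0), (-1, 0), (-1, 1), (0, 1), (1, 1), (2, 1), (3, 1)]
Fold 1: move[5]->U => LURRRU VALID
Fold 2: move[2]->D => LUDRRU INVALID (collision), skipped
Fold 3: move[1]->D => LDRRRU VALID

Answer: VXV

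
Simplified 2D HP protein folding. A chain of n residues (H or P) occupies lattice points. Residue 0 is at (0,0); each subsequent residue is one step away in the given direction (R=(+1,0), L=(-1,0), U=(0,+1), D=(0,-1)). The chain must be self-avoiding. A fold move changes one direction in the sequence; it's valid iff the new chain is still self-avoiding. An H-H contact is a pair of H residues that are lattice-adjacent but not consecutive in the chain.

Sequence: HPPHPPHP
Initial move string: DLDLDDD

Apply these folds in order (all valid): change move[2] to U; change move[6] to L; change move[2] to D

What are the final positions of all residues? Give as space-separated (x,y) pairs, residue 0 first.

Initial moves: DLDLDDD
Fold: move[2]->U => DLULDDD (positions: [(0, 0), (0, -1), (-1, -1), (-1, 0), (-2, 0), (-2, -1), (-2, -2), (-2, -3)])
Fold: move[6]->L => DLULDDL (positions: [(0, 0), (0, -1), (-1, -1), (-1, 0), (-2, 0), (-2, -1), (-2, -2), (-3, -2)])
Fold: move[2]->D => DLDLDDL (positions: [(0, 0), (0, -1), (-1, -1), (-1, -2), (-2, -2), (-2, -3), (-2, -4), (-3, -4)])

Answer: (0,0) (0,-1) (-1,-1) (-1,-2) (-2,-2) (-2,-3) (-2,-4) (-3,-4)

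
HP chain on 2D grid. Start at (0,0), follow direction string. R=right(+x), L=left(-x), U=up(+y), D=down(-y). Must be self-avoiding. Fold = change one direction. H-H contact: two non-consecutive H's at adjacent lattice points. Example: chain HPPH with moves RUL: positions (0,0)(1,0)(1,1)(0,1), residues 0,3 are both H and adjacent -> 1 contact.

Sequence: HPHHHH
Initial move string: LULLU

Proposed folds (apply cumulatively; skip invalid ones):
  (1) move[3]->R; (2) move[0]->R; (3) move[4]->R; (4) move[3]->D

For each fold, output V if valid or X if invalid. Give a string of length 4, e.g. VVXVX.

Initial: LULLU -> [(0, 0), (-1, 0), (-1, 1), (-2, 1), (-3, 1), (-3, 2)]
Fold 1: move[3]->R => LULRU INVALID (collision), skipped
Fold 2: move[0]->R => RULLU VALID
Fold 3: move[4]->R => RULLR INVALID (collision), skipped
Fold 4: move[3]->D => RULDU INVALID (collision), skipped

Answer: XVXX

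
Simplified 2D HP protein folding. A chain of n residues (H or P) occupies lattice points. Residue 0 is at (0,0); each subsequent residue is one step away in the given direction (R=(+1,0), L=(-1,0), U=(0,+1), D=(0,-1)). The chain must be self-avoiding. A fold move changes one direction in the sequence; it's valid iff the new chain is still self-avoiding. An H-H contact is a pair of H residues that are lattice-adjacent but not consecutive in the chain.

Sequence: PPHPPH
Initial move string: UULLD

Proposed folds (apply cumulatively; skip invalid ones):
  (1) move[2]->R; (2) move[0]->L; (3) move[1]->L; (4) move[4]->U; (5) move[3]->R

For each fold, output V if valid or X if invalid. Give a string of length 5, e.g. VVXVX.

Answer: XVVVX

Derivation:
Initial: UULLD -> [(0, 0), (0, 1), (0, 2), (-1, 2), (-2, 2), (-2, 1)]
Fold 1: move[2]->R => UURLD INVALID (collision), skipped
Fold 2: move[0]->L => LULLD VALID
Fold 3: move[1]->L => LLLLD VALID
Fold 4: move[4]->U => LLLLU VALID
Fold 5: move[3]->R => LLLRU INVALID (collision), skipped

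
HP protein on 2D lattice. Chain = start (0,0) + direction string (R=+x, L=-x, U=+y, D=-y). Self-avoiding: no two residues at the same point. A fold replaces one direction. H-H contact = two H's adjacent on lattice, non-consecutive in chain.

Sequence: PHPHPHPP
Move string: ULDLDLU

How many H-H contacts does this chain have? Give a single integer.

Answer: 0

Derivation:
Positions: [(0, 0), (0, 1), (-1, 1), (-1, 0), (-2, 0), (-2, -1), (-3, -1), (-3, 0)]
No H-H contacts found.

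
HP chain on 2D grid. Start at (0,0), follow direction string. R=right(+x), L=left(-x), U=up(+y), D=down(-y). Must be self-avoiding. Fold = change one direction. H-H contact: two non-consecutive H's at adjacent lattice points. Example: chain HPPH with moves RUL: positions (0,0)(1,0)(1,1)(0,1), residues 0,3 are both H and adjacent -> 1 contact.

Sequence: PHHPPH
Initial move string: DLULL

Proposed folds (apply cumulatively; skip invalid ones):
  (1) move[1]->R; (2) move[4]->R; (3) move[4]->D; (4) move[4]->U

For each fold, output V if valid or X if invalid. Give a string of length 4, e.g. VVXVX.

Answer: XXVV

Derivation:
Initial: DLULL -> [(0, 0), (0, -1), (-1, -1), (-1, 0), (-2, 0), (-3, 0)]
Fold 1: move[1]->R => DRULL INVALID (collision), skipped
Fold 2: move[4]->R => DLULR INVALID (collision), skipped
Fold 3: move[4]->D => DLULD VALID
Fold 4: move[4]->U => DLULU VALID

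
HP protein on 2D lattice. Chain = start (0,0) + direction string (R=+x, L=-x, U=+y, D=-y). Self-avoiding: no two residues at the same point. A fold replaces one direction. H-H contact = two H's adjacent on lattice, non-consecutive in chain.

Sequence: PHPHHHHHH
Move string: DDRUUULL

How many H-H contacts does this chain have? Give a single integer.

Answer: 1

Derivation:
Positions: [(0, 0), (0, -1), (0, -2), (1, -2), (1, -1), (1, 0), (1, 1), (0, 1), (-1, 1)]
H-H contact: residue 1 @(0,-1) - residue 4 @(1, -1)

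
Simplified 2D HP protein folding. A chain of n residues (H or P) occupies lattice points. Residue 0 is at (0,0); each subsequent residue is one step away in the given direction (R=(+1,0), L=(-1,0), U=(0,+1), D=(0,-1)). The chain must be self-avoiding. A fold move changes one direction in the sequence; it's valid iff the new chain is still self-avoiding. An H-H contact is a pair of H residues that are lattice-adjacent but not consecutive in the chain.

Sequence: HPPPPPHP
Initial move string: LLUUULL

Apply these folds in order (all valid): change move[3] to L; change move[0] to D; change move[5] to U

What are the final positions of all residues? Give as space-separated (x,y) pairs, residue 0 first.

Answer: (0,0) (0,-1) (-1,-1) (-1,0) (-2,0) (-2,1) (-2,2) (-3,2)

Derivation:
Initial moves: LLUUULL
Fold: move[3]->L => LLULULL (positions: [(0, 0), (-1, 0), (-2, 0), (-2, 1), (-3, 1), (-3, 2), (-4, 2), (-5, 2)])
Fold: move[0]->D => DLULULL (positions: [(0, 0), (0, -1), (-1, -1), (-1, 0), (-2, 0), (-2, 1), (-3, 1), (-4, 1)])
Fold: move[5]->U => DLULUUL (positions: [(0, 0), (0, -1), (-1, -1), (-1, 0), (-2, 0), (-2, 1), (-2, 2), (-3, 2)])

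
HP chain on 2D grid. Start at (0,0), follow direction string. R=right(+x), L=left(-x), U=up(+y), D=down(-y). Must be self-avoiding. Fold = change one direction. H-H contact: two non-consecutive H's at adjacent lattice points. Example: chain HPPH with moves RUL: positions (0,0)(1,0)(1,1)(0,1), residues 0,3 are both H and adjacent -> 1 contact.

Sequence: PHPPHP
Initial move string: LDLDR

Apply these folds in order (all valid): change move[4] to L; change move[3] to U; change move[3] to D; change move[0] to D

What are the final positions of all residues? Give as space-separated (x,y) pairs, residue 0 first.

Answer: (0,0) (0,-1) (0,-2) (-1,-2) (-1,-3) (-2,-3)

Derivation:
Initial moves: LDLDR
Fold: move[4]->L => LDLDL (positions: [(0, 0), (-1, 0), (-1, -1), (-2, -1), (-2, -2), (-3, -2)])
Fold: move[3]->U => LDLUL (positions: [(0, 0), (-1, 0), (-1, -1), (-2, -1), (-2, 0), (-3, 0)])
Fold: move[3]->D => LDLDL (positions: [(0, 0), (-1, 0), (-1, -1), (-2, -1), (-2, -2), (-3, -2)])
Fold: move[0]->D => DDLDL (positions: [(0, 0), (0, -1), (0, -2), (-1, -2), (-1, -3), (-2, -3)])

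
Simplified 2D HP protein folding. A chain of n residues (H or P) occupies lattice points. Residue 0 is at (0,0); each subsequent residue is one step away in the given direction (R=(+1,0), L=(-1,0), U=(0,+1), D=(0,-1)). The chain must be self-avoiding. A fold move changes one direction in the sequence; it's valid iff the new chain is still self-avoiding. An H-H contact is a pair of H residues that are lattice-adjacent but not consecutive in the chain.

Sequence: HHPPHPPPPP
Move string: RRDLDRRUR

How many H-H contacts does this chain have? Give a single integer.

Answer: 1

Derivation:
Positions: [(0, 0), (1, 0), (2, 0), (2, -1), (1, -1), (1, -2), (2, -2), (3, -2), (3, -1), (4, -1)]
H-H contact: residue 1 @(1,0) - residue 4 @(1, -1)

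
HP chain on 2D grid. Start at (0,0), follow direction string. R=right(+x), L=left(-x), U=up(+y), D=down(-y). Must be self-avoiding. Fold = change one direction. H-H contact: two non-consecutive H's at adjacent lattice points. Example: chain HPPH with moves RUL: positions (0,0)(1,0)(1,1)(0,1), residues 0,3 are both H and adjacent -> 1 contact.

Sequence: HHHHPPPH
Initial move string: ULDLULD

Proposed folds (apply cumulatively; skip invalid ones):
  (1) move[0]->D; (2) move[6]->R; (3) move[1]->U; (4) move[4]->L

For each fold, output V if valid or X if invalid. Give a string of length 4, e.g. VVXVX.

Initial: ULDLULD -> [(0, 0), (0, 1), (-1, 1), (-1, 0), (-2, 0), (-2, 1), (-3, 1), (-3, 0)]
Fold 1: move[0]->D => DLDLULD VALID
Fold 2: move[6]->R => DLDLULR INVALID (collision), skipped
Fold 3: move[1]->U => DUDLULD INVALID (collision), skipped
Fold 4: move[4]->L => DLDLLLD VALID

Answer: VXXV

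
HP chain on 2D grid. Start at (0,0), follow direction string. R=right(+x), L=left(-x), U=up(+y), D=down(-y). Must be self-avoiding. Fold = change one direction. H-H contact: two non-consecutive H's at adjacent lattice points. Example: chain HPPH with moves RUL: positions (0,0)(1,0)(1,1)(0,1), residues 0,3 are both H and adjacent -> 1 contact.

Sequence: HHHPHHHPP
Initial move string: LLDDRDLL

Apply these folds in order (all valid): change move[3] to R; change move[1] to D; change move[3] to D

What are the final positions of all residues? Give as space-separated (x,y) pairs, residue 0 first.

Initial moves: LLDDRDLL
Fold: move[3]->R => LLDRRDLL (positions: [(0, 0), (-1, 0), (-2, 0), (-2, -1), (-1, -1), (0, -1), (0, -2), (-1, -2), (-2, -2)])
Fold: move[1]->D => LDDRRDLL (positions: [(0, 0), (-1, 0), (-1, -1), (-1, -2), (0, -2), (1, -2), (1, -3), (0, -3), (-1, -3)])
Fold: move[3]->D => LDDDRDLL (positions: [(0, 0), (-1, 0), (-1, -1), (-1, -2), (-1, -3), (0, -3), (0, -4), (-1, -4), (-2, -4)])

Answer: (0,0) (-1,0) (-1,-1) (-1,-2) (-1,-3) (0,-3) (0,-4) (-1,-4) (-2,-4)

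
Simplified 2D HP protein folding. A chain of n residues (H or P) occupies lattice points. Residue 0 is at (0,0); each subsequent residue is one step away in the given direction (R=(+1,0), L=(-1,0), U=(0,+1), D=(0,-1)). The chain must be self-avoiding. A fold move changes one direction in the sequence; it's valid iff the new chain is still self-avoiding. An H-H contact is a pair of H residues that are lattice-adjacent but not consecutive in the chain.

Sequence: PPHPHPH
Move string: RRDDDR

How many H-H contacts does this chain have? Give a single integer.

Answer: 0

Derivation:
Positions: [(0, 0), (1, 0), (2, 0), (2, -1), (2, -2), (2, -3), (3, -3)]
No H-H contacts found.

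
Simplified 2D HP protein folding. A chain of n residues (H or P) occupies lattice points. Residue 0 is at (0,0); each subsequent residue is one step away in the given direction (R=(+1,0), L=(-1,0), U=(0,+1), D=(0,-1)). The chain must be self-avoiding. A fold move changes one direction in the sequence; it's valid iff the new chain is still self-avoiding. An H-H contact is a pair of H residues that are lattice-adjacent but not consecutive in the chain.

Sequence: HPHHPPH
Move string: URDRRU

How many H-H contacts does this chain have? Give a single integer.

Positions: [(0, 0), (0, 1), (1, 1), (1, 0), (2, 0), (3, 0), (3, 1)]
H-H contact: residue 0 @(0,0) - residue 3 @(1, 0)

Answer: 1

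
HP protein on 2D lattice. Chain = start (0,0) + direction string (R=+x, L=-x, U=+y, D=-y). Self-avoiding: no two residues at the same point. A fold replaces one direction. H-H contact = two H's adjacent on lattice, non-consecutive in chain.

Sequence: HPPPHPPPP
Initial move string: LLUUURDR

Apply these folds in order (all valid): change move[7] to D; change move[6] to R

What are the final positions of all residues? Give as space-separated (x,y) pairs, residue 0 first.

Answer: (0,0) (-1,0) (-2,0) (-2,1) (-2,2) (-2,3) (-1,3) (0,3) (0,2)

Derivation:
Initial moves: LLUUURDR
Fold: move[7]->D => LLUUURDD (positions: [(0, 0), (-1, 0), (-2, 0), (-2, 1), (-2, 2), (-2, 3), (-1, 3), (-1, 2), (-1, 1)])
Fold: move[6]->R => LLUUURRD (positions: [(0, 0), (-1, 0), (-2, 0), (-2, 1), (-2, 2), (-2, 3), (-1, 3), (0, 3), (0, 2)])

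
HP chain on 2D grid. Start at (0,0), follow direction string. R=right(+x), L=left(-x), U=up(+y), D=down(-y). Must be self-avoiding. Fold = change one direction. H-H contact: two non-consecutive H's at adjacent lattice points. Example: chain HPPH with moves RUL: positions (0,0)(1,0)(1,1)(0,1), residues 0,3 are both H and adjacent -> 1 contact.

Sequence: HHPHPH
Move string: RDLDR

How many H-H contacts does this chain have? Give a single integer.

Answer: 1

Derivation:
Positions: [(0, 0), (1, 0), (1, -1), (0, -1), (0, -2), (1, -2)]
H-H contact: residue 0 @(0,0) - residue 3 @(0, -1)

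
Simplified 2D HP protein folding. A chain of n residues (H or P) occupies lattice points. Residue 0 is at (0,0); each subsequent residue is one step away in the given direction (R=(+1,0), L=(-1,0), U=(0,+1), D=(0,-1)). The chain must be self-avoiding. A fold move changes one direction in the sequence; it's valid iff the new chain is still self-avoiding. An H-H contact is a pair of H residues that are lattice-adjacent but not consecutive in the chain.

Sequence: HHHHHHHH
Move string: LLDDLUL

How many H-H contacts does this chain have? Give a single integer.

Positions: [(0, 0), (-1, 0), (-2, 0), (-2, -1), (-2, -2), (-3, -2), (-3, -1), (-4, -1)]
H-H contact: residue 3 @(-2,-1) - residue 6 @(-3, -1)

Answer: 1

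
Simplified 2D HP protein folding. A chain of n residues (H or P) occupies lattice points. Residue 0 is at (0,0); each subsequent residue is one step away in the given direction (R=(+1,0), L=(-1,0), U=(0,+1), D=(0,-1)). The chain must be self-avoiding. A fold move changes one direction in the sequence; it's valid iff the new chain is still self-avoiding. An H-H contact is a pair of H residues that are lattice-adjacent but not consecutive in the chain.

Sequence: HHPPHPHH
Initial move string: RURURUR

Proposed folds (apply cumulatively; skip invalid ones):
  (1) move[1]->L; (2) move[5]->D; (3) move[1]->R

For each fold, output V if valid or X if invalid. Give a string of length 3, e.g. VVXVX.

Initial: RURURUR -> [(0, 0), (1, 0), (1, 1), (2, 1), (2, 2), (3, 2), (3, 3), (4, 3)]
Fold 1: move[1]->L => RLRURUR INVALID (collision), skipped
Fold 2: move[5]->D => RURURDR VALID
Fold 3: move[1]->R => RRRURDR VALID

Answer: XVV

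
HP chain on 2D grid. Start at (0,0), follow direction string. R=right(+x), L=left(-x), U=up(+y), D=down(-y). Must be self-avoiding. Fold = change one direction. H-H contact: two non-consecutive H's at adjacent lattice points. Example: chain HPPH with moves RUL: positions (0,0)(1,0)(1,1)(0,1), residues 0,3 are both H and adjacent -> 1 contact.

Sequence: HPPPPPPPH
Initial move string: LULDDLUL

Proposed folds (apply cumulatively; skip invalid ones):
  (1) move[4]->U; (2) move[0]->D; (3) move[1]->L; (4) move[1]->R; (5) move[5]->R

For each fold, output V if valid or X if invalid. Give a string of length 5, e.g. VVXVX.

Initial: LULDDLUL -> [(0, 0), (-1, 0), (-1, 1), (-2, 1), (-2, 0), (-2, -1), (-3, -1), (-3, 0), (-4, 0)]
Fold 1: move[4]->U => LULDULUL INVALID (collision), skipped
Fold 2: move[0]->D => DULDDLUL INVALID (collision), skipped
Fold 3: move[1]->L => LLLDDLUL VALID
Fold 4: move[1]->R => LRLDDLUL INVALID (collision), skipped
Fold 5: move[5]->R => LLLDDRUL INVALID (collision), skipped

Answer: XXVXX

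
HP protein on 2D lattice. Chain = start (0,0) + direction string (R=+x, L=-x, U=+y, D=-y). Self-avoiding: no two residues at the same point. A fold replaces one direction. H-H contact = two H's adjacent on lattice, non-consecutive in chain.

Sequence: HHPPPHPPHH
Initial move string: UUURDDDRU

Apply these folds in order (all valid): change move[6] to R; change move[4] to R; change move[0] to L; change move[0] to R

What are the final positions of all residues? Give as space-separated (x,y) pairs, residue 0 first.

Answer: (0,0) (1,0) (1,1) (1,2) (2,2) (3,2) (3,1) (4,1) (5,1) (5,2)

Derivation:
Initial moves: UUURDDDRU
Fold: move[6]->R => UUURDDRRU (positions: [(0, 0), (0, 1), (0, 2), (0, 3), (1, 3), (1, 2), (1, 1), (2, 1), (3, 1), (3, 2)])
Fold: move[4]->R => UUURRDRRU (positions: [(0, 0), (0, 1), (0, 2), (0, 3), (1, 3), (2, 3), (2, 2), (3, 2), (4, 2), (4, 3)])
Fold: move[0]->L => LUURRDRRU (positions: [(0, 0), (-1, 0), (-1, 1), (-1, 2), (0, 2), (1, 2), (1, 1), (2, 1), (3, 1), (3, 2)])
Fold: move[0]->R => RUURRDRRU (positions: [(0, 0), (1, 0), (1, 1), (1, 2), (2, 2), (3, 2), (3, 1), (4, 1), (5, 1), (5, 2)])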